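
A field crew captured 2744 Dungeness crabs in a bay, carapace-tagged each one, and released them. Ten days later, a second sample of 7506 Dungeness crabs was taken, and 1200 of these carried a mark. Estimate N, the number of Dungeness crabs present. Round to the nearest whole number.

N ≈ 17,164

The marked fraction in the recapture sample should equal the marked fraction in the population: 1200/7506 = 2744/N.
N = (2744 × 7506) / 1200 = 20596464 / 1200 ≈ 17163.7 → 17164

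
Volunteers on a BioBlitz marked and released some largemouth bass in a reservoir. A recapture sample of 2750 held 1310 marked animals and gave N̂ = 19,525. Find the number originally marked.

From N = M·C/R: M = N·R / C = 19525·1310 / 2750 = 25577750 / 2750 = 9301.

M = 9301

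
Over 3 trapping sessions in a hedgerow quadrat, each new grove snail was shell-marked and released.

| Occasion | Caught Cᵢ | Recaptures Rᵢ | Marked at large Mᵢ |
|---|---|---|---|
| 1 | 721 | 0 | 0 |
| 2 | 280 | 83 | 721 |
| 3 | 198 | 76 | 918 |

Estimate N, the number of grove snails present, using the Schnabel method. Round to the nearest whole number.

N ≈ 2413

Σ MᵢCᵢ = 0·721 + 721·280 + 918·198 = 0 + 201880 + 181764 = 383644
Σ Rᵢ = 0 + 83 + 76 = 159
N̂ = 383644 / 159 ≈ 2412.9 → 2413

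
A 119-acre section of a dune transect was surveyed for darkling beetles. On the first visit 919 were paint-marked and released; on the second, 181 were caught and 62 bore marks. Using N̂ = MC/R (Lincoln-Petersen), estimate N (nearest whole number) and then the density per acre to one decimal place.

density ≈ 22.5 darkling beetles per acre

N̂ = 919·181/62 = 166339/62 ≈ 2682.9 → 2683
Density = N̂ / area = 2683 / 119 ≈ 22.546 → 22.5 per acre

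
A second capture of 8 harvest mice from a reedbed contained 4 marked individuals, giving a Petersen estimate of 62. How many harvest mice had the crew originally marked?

M = 31

From N = M·C/R: M = N·R / C = 62·4 / 8 = 248 / 8 = 31.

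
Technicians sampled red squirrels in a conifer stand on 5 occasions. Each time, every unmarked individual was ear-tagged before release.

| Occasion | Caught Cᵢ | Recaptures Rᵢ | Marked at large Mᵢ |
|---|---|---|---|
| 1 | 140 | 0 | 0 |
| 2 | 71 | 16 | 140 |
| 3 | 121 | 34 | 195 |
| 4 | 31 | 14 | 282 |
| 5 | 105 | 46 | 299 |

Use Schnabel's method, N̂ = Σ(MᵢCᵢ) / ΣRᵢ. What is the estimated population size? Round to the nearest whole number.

Σ MᵢCᵢ = 0·140 + 140·71 + 195·121 + 282·31 + 299·105 = 0 + 9940 + 23595 + 8742 + 31395 = 73672
Σ Rᵢ = 0 + 16 + 34 + 14 + 46 = 110
N̂ = 73672 / 110 ≈ 669.7 → 670

N ≈ 670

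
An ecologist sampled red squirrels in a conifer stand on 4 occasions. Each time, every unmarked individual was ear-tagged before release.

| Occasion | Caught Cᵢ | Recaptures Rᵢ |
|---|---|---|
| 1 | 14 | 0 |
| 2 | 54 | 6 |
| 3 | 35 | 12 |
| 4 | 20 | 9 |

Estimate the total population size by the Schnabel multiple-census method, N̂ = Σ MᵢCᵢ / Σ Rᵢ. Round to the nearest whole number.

N ≈ 171

Marked at large before each occasion: Mᵢ = Σⱼ<ᵢ (Cⱼ − Rⱼ) → M1=0, M2=14, M3=62, M4=85
Σ MᵢCᵢ = 0·14 + 14·54 + 62·35 + 85·20 = 0 + 756 + 2170 + 1700 = 4626
Σ Rᵢ = 0 + 6 + 12 + 9 = 27
N̂ = 4626 / 27 ≈ 171.3 → 171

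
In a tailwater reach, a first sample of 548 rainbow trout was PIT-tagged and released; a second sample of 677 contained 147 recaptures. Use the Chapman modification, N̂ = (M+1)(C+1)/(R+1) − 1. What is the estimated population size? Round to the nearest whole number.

N̂ = (548+1)(677+1)/(147+1) − 1 = 549·678/148 − 1
= 372222/148 − 1 ≈ 2515.0 − 1 ≈ 2514.0 → 2514

N ≈ 2514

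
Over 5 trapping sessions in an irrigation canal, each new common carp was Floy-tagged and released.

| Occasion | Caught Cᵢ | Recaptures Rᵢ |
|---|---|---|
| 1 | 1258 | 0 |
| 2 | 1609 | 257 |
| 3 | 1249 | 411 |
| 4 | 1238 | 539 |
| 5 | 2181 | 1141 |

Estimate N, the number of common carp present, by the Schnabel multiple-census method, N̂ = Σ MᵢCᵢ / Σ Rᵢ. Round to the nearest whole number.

N ≈ 7920

Marked at large before each occasion: Mᵢ = Σⱼ<ᵢ (Cⱼ − Rⱼ) → M1=0, M2=1258, M3=2610, M4=3448, M5=4147
Σ MᵢCᵢ = 0·1258 + 1258·1609 + 2610·1249 + 3448·1238 + 4147·2181 = 0 + 2024122 + 3259890 + 4268624 + 9044607 = 18597243
Σ Rᵢ = 0 + 257 + 411 + 539 + 1141 = 2348
N̂ = 18597243 / 2348 ≈ 7920.46 → 7920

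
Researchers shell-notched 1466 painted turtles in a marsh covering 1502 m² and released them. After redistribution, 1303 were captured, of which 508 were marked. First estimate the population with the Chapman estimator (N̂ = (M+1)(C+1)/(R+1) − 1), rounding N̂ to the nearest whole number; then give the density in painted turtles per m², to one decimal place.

N̂ = 1467·1304/509 − 1 = 1912968/509 − 1 ≈ 3757.3 → 3757
Density = N̂ / area = 3757 / 1502 ≈ 2.50 → 2.5 per m²

density ≈ 2.5 painted turtles per m²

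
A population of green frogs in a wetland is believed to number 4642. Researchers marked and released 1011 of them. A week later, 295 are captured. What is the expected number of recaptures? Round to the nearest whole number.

expected recaptures ≈ 64

The marked fraction of the population is 1011/4642, so in a sample of 295 expect C·(M/N) marked.
E[R] = 1011 × 295 / 4642 = 298245 / 4642 ≈ 64.2 → 64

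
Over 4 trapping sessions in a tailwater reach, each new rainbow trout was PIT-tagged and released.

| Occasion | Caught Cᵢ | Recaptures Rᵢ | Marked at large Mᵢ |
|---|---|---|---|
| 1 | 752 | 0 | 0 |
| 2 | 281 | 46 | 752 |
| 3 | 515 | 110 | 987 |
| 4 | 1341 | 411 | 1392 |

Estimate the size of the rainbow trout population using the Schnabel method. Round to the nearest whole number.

N ≈ 4561

Σ MᵢCᵢ = 0·752 + 752·281 + 987·515 + 1392·1341 = 0 + 211312 + 508305 + 1866672 = 2586289
Σ Rᵢ = 0 + 46 + 110 + 411 = 567
N̂ = 2586289 / 567 ≈ 4561.4 → 4561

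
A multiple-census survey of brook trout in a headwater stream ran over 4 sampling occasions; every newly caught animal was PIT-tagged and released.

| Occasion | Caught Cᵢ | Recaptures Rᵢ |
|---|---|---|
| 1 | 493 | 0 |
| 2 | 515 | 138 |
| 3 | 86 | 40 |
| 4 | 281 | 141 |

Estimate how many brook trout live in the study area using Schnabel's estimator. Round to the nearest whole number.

N ≈ 1837

Marked at large before each occasion: Mᵢ = Σⱼ<ᵢ (Cⱼ − Rⱼ) → M1=0, M2=493, M3=870, M4=916
Σ MᵢCᵢ = 0·493 + 493·515 + 870·86 + 916·281 = 0 + 253895 + 74820 + 257396 = 586111
Σ Rᵢ = 0 + 138 + 40 + 141 = 319
N̂ = 586111 / 319 ≈ 1837.3 → 1837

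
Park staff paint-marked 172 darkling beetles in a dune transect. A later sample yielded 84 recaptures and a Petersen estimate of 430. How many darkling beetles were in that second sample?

C = 210

From N = M·C/R: C = N·R / M = 430·84 / 172 = 36120 / 172 = 210.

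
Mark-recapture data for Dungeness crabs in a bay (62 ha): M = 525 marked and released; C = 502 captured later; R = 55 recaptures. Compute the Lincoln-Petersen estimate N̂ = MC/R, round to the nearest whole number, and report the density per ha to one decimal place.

density ≈ 77.3 Dungeness crabs per ha

N̂ = 525·502/55 = 263550/55 ≈ 4791.8 → 4792
Density = N̂ / area = 4792 / 62 ≈ 77.29 → 77.3 per ha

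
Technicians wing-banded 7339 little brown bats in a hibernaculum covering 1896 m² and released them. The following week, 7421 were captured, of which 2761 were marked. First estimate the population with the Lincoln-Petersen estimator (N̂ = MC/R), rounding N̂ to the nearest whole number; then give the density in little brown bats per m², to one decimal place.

N̂ = 7339·7421/2761 = 54462719/2761 ≈ 19725.7 → 19726
Density = N̂ / area = 19726 / 1896 ≈ 10.40 → 10.4 per m²

density ≈ 10.4 little brown bats per m²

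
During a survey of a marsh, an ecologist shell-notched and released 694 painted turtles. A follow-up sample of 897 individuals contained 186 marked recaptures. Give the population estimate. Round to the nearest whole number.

If marked individuals mix randomly, R/C ≈ M/N, giving N ≈ M·C/R.
N = (694 × 897) / 186 = 622518 / 186 ≈ 3346.9 → 3347

N ≈ 3347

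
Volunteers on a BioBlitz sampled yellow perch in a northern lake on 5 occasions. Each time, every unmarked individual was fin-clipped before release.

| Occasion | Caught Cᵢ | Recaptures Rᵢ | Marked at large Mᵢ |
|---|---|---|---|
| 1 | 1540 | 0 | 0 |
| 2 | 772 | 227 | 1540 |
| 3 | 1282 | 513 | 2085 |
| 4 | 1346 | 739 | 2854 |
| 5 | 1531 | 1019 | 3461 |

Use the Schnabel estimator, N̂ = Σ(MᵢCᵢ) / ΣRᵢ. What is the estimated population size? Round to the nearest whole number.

N ≈ 5205

Σ MᵢCᵢ = 0·1540 + 1540·772 + 2085·1282 + 2854·1346 + 3461·1531 = 0 + 1188880 + 2672970 + 3841484 + 5298791 = 13002125
Σ Rᵢ = 0 + 227 + 513 + 739 + 1019 = 2498
N̂ = 13002125 / 2498 ≈ 5205.0 → 5205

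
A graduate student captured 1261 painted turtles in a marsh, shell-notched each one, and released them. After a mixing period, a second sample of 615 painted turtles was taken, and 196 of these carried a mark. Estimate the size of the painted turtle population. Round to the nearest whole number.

N ≈ 3957

Lincoln-Petersen assumes M/N = R/C, so N = M·C / R.
N = (1261 × 615) / 196 = 775515 / 196 ≈ 3956.7 → 3957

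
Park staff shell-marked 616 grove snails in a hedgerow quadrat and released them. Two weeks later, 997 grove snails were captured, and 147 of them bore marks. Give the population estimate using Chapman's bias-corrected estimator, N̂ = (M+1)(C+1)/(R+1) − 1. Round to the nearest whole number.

N ≈ 4160

N̂ = (616+1)(997+1)/(147+1) − 1 = 617·998/148 − 1
= 615766/148 − 1 ≈ 4160.6 − 1 ≈ 4159.6 → 4160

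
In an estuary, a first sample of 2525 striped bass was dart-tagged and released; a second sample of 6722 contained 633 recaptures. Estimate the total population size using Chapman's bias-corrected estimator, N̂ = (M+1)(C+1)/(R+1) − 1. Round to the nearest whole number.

N ≈ 26,785

N̂ = (2525+1)(6722+1)/(633+1) − 1 = 2526·6723/634 − 1
= 16982298/634 − 1 ≈ 26786.0 − 1 ≈ 26785.0 → 26785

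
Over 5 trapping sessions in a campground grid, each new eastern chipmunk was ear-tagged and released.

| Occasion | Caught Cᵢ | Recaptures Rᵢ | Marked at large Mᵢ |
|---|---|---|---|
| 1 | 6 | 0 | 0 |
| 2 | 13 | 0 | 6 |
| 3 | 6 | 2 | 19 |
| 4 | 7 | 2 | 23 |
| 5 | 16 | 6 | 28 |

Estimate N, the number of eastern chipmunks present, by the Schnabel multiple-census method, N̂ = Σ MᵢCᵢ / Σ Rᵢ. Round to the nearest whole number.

N ≈ 80

Σ MᵢCᵢ = 0·6 + 6·13 + 19·6 + 23·7 + 28·16 = 0 + 78 + 114 + 161 + 448 = 801
Σ Rᵢ = 0 + 0 + 2 + 2 + 6 = 10
N̂ = 801 / 10 ≈ 80.1 → 80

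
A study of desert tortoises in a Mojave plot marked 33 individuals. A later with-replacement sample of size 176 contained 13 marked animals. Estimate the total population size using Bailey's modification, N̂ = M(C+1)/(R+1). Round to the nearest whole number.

N ≈ 417

N̂ = 33·(176+1)/(13+1) = 33·177/14 = 5841/14 ≈ 417.2 → 417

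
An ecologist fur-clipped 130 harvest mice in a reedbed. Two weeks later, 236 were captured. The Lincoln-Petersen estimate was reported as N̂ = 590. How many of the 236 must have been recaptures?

From N = M·C/R: R = M·C / N = 130·236 / 590 = 30680 / 590 = 52.

R = 52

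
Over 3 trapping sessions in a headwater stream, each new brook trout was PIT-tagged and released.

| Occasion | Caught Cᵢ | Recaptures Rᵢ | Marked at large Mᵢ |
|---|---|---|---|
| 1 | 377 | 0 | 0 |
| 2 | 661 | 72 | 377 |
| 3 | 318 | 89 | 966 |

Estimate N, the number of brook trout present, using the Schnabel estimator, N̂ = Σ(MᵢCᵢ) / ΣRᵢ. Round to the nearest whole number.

Σ MᵢCᵢ = 0·377 + 377·661 + 966·318 = 0 + 249197 + 307188 = 556385
Σ Rᵢ = 0 + 72 + 89 = 161
N̂ = 556385 / 161 ≈ 3455.8 → 3456

N ≈ 3456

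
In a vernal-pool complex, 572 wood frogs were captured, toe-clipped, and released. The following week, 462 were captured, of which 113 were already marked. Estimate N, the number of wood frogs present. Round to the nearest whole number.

N = (572 × 462) / 113 = 264264 / 113 ≈ 2338.6 → 2339

N ≈ 2339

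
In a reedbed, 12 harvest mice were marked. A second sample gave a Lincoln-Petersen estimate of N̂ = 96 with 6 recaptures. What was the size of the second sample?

From N = M·C/R: C = N·R / M = 96·6 / 12 = 576 / 12 = 48.

C = 48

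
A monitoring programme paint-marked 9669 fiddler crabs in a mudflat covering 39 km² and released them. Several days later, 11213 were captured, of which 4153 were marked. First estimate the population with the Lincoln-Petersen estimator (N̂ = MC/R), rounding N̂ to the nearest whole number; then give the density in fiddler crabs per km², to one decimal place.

N̂ = 9669·11213/4153 = 108418497/4153 ≈ 26106.1 → 26106
Density = N̂ / area = 26106 / 39 ≈ 669.38 → 669.4 per km²

density ≈ 669.4 fiddler crabs per km²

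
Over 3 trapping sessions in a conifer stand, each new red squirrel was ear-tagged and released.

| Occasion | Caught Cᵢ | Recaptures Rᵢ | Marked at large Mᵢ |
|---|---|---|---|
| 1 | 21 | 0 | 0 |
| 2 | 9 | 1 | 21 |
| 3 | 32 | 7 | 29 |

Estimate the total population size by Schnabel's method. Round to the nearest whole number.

N ≈ 140

Σ MᵢCᵢ = 0·21 + 21·9 + 29·32 = 0 + 189 + 928 = 1117
Σ Rᵢ = 0 + 1 + 7 = 8
N̂ = 1117 / 8 ≈ 139.6 → 140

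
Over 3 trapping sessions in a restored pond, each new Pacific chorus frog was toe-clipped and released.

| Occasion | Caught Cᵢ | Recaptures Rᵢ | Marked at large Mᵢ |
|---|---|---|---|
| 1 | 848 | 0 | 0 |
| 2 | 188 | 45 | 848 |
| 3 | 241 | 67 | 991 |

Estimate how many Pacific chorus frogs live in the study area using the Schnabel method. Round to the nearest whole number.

N ≈ 3556

Σ MᵢCᵢ = 0·848 + 848·188 + 991·241 = 0 + 159424 + 238831 = 398255
Σ Rᵢ = 0 + 45 + 67 = 112
N̂ = 398255 / 112 ≈ 3555.8 → 3556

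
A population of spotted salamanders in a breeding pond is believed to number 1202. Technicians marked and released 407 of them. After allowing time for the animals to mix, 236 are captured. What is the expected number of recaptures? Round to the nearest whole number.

The marked fraction of the population is 407/1202, so in a sample of 236 expect C·(M/N) marked.
E[R] = 407 × 236 / 1202 = 96052 / 1202 ≈ 79.9 → 80

expected recaptures ≈ 80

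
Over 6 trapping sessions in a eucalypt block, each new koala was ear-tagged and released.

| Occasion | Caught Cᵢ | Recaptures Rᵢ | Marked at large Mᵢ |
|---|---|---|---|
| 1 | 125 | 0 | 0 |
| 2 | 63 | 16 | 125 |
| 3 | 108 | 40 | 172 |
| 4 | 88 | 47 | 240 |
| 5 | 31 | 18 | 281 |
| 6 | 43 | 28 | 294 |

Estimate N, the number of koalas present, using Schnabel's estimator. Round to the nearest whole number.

Σ MᵢCᵢ = 0·125 + 125·63 + 172·108 + 240·88 + 281·31 + 294·43 = 0 + 7875 + 18576 + 21120 + 8711 + 12642 = 68924
Σ Rᵢ = 0 + 16 + 40 + 47 + 18 + 28 = 149
N̂ = 68924 / 149 ≈ 462.6 → 463

N ≈ 463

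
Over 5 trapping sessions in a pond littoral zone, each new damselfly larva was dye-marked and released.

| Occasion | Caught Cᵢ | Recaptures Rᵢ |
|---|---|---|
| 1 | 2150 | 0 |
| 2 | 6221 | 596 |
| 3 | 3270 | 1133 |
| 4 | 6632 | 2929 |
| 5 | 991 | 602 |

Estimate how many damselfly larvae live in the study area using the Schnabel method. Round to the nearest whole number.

Marked at large before each occasion: Mᵢ = Σⱼ<ᵢ (Cⱼ − Rⱼ) → M1=0, M2=2150, M3=7775, M4=9912, M5=13615
Σ MᵢCᵢ = 0·2150 + 2150·6221 + 7775·3270 + 9912·6632 + 13615·991 = 0 + 13375150 + 25424250 + 65736384 + 13492465 = 118028249
Σ Rᵢ = 0 + 596 + 1133 + 2929 + 602 = 5260
N̂ = 118028249 / 5260 ≈ 22438.8 → 22439

N ≈ 22,439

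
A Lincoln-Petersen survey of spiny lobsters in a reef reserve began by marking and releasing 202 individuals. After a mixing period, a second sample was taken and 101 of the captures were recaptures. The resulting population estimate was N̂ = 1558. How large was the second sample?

C = 779

From N = M·C/R: C = N·R / M = 1558·101 / 202 = 157358 / 202 = 779.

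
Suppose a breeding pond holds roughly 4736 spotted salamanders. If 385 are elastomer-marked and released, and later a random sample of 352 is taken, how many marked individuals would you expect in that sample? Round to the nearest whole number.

expected recaptures ≈ 29

The marked fraction of the population is 385/4736, so in a sample of 352 expect C·(M/N) marked.
E[R] = 385 × 352 / 4736 = 135520 / 4736 ≈ 28.6 → 29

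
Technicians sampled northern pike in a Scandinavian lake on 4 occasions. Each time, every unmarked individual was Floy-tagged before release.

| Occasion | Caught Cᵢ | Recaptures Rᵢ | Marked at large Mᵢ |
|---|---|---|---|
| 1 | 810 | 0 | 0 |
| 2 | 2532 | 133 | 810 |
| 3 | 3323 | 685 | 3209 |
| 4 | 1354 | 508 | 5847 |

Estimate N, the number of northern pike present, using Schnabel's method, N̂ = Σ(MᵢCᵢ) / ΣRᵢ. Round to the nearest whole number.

N ≈ 15,559

Σ MᵢCᵢ = 0·810 + 810·2532 + 3209·3323 + 5847·1354 = 0 + 2050920 + 10663507 + 7916838 = 20631265
Σ Rᵢ = 0 + 133 + 685 + 508 = 1326
N̂ = 20631265 / 1326 ≈ 15559.0 → 15559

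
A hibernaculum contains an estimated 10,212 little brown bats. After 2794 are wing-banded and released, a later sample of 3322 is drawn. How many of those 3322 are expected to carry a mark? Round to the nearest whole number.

expected recaptures ≈ 909

The marked fraction of the population is 2794/10212, so in a sample of 3322 expect C·(M/N) marked.
E[R] = 2794 × 3322 / 10212 = 9281668 / 10212 ≈ 908.9 → 909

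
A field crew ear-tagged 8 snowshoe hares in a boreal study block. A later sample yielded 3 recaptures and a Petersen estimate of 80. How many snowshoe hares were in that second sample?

From N = M·C/R: C = N·R / M = 80·3 / 8 = 240 / 8 = 30.

C = 30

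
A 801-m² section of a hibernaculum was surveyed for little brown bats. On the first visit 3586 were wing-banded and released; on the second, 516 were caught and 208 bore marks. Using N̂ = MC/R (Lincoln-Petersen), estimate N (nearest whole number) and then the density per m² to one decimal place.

density ≈ 11.1 little brown bats per m²

N̂ = 3586·516/208 = 1850376/208 ≈ 8896.0 → 8896
Density = N̂ / area = 8896 / 801 ≈ 11.11 → 11.1 per m²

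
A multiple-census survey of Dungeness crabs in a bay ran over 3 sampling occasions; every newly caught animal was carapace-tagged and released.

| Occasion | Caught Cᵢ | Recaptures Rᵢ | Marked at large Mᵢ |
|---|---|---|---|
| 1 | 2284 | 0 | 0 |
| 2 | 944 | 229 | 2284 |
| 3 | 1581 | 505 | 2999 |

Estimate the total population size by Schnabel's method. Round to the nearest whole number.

Σ MᵢCᵢ = 0·2284 + 2284·944 + 2999·1581 = 0 + 2156096 + 4741419 = 6897515
Σ Rᵢ = 0 + 229 + 505 = 734
N̂ = 6897515 / 734 ≈ 9397.2 → 9397

N ≈ 9397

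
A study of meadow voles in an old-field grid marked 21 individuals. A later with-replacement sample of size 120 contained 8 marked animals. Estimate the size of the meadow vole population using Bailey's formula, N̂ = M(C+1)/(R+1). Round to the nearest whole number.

N̂ = 21·(120+1)/(8+1) = 21·121/9 = 2541/9 ≈ 282.3 → 282

N ≈ 282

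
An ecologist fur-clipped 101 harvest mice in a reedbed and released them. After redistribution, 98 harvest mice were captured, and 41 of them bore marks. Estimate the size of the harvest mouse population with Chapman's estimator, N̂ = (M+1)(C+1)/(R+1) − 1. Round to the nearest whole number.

N̂ = (101+1)(98+1)/(41+1) − 1 = 102·99/42 − 1
= 10098/42 − 1 ≈ 240.4 − 1 ≈ 239.4 → 239

N ≈ 239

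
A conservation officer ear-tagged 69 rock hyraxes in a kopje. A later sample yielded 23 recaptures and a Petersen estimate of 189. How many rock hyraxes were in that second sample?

C = 63

From N = M·C/R: C = N·R / M = 189·23 / 69 = 4347 / 69 = 63.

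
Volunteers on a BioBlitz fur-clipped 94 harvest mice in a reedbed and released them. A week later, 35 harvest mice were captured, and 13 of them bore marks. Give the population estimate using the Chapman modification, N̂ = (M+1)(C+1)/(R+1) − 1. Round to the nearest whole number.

N̂ = (94+1)(35+1)/(13+1) − 1 = 95·36/14 − 1
= 3420/14 − 1 ≈ 244.3 − 1 ≈ 243.3 → 243

N ≈ 243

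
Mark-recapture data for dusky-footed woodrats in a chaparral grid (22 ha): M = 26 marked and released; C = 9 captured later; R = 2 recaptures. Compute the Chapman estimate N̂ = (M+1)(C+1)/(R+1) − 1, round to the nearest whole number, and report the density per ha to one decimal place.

N̂ = 27·10/3 − 1 = 270/3 − 1 = 89
Density = N̂ / area = 89 / 22 ≈ 4.045 → 4.0 per ha

density ≈ 4.0 dusky-footed woodrats per ha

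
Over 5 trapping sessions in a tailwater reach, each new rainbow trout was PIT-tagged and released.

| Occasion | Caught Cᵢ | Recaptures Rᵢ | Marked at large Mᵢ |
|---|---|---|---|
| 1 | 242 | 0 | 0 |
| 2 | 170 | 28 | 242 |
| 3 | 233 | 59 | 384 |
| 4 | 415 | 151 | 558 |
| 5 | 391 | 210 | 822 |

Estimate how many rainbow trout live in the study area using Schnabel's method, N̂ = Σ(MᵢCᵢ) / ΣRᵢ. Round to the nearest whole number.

N ≈ 1526

Σ MᵢCᵢ = 0·242 + 242·170 + 384·233 + 558·415 + 822·391 = 0 + 41140 + 89472 + 231570 + 321402 = 683584
Σ Rᵢ = 0 + 28 + 59 + 151 + 210 = 448
N̂ = 683584 / 448 ≈ 1525.9 → 1526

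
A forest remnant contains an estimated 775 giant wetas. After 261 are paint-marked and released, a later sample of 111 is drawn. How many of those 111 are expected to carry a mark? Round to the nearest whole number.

The marked fraction of the population is 261/775, so in a sample of 111 expect C·(M/N) marked.
E[R] = 261 × 111 / 775 = 28971 / 775 ≈ 37.4 → 37

expected recaptures ≈ 37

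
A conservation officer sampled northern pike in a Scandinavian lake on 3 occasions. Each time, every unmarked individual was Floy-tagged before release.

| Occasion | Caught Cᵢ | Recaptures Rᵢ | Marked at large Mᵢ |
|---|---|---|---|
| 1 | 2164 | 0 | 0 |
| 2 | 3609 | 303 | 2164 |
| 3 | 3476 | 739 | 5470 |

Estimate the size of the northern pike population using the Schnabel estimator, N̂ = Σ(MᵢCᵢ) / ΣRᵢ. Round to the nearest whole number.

N ≈ 25,742

Σ MᵢCᵢ = 0·2164 + 2164·3609 + 5470·3476 = 0 + 7809876 + 19013720 = 26823596
Σ Rᵢ = 0 + 303 + 739 = 1042
N̂ = 26823596 / 1042 ≈ 25742.4 → 25742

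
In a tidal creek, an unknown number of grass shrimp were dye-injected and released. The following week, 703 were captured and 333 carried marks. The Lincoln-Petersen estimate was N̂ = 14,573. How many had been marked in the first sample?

M = 6903

From N = M·C/R: M = N·R / C = 14573·333 / 703 = 4852809 / 703 = 6903.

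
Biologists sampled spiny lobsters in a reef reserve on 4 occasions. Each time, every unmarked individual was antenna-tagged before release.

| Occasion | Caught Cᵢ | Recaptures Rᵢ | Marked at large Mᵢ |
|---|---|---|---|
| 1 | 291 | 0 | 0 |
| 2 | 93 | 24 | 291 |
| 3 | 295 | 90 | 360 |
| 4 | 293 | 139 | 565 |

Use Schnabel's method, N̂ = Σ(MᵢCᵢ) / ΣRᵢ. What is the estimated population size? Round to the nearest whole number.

Σ MᵢCᵢ = 0·291 + 291·93 + 360·295 + 565·293 = 0 + 27063 + 106200 + 165545 = 298808
Σ Rᵢ = 0 + 24 + 90 + 139 = 253
N̂ = 298808 / 253 ≈ 1181.1 → 1181

N ≈ 1181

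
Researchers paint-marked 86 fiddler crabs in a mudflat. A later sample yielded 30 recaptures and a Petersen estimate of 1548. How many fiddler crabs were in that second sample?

From N = M·C/R: C = N·R / M = 1548·30 / 86 = 46440 / 86 = 540.

C = 540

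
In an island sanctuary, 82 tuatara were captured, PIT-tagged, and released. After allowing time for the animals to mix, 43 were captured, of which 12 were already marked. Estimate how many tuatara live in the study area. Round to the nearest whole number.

If marked individuals mix randomly, R/C ≈ M/N, giving N ≈ M·C/R.
N = (82 × 43) / 12 = 3526 / 12 ≈ 293.8 → 294

N ≈ 294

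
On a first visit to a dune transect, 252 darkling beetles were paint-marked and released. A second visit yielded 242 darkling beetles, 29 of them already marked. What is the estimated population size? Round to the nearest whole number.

N ≈ 2103

Lincoln-Petersen assumes M/N = R/C, so N = M·C / R.
N = (252 × 242) / 29 = 60984 / 29 ≈ 2102.9 → 2103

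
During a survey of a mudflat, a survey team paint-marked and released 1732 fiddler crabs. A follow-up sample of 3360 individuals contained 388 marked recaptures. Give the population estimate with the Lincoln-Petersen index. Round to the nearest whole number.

N = (1732 × 3360) / 388 = 5819520 / 388 ≈ 14998.8 → 14999

N ≈ 14,999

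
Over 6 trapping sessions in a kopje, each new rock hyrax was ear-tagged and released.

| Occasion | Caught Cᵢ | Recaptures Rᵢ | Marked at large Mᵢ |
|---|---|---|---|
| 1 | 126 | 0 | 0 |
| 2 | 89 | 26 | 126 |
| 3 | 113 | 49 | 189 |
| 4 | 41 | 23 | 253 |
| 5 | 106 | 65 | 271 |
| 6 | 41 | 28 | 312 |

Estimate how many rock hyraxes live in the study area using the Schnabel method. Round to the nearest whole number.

N ≈ 442

Σ MᵢCᵢ = 0·126 + 126·89 + 189·113 + 253·41 + 271·106 + 312·41 = 0 + 11214 + 21357 + 10373 + 28726 + 12792 = 84462
Σ Rᵢ = 0 + 26 + 49 + 23 + 65 + 28 = 191
N̂ = 84462 / 191 ≈ 442.2 → 442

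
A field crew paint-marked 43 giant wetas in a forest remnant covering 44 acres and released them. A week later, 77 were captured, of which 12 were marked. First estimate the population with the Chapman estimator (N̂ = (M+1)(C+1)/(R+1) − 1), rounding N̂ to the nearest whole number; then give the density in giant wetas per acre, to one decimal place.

density ≈ 6.0 giant wetas per acre

N̂ = 44·78/13 − 1 = 3432/13 − 1 = 263
Density = N̂ / area = 263 / 44 ≈ 5.98 → 6.0 per acre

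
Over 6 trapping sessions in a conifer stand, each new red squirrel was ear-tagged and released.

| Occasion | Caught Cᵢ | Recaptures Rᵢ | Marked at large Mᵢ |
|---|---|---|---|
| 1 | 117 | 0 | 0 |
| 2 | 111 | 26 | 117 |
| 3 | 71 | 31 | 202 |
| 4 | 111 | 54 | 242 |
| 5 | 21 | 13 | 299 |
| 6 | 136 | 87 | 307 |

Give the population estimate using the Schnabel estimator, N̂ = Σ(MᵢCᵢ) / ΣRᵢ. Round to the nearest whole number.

N ≈ 484

Σ MᵢCᵢ = 0·117 + 117·111 + 202·71 + 242·111 + 299·21 + 307·136 = 0 + 12987 + 14342 + 26862 + 6279 + 41752 = 102222
Σ Rᵢ = 0 + 26 + 31 + 54 + 13 + 87 = 211
N̂ = 102222 / 211 ≈ 484.46 → 484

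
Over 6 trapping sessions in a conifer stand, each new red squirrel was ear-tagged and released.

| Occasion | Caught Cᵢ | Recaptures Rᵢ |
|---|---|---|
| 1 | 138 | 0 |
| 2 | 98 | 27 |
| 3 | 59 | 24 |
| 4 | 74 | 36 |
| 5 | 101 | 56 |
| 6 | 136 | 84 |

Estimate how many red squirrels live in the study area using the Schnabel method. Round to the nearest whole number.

N ≈ 515

Marked at large before each occasion: Mᵢ = Σⱼ<ᵢ (Cⱼ − Rⱼ) → M1=0, M2=138, M3=209, M4=244, M5=282, M6=327
Σ MᵢCᵢ = 0·138 + 138·98 + 209·59 + 244·74 + 282·101 + 327·136 = 0 + 13524 + 12331 + 18056 + 28482 + 44472 = 116865
Σ Rᵢ = 0 + 27 + 24 + 36 + 56 + 84 = 227
N̂ = 116865 / 227 ≈ 514.8 → 515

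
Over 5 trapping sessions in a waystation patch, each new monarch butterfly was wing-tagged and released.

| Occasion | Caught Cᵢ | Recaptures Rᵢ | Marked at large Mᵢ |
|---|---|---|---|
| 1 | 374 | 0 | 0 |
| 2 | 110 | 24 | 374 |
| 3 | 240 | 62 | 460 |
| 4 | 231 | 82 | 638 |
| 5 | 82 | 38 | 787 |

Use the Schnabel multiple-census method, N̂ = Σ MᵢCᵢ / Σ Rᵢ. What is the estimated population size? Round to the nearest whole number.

Σ MᵢCᵢ = 0·374 + 374·110 + 460·240 + 638·231 + 787·82 = 0 + 41140 + 110400 + 147378 + 64534 = 363452
Σ Rᵢ = 0 + 24 + 62 + 82 + 38 = 206
N̂ = 363452 / 206 ≈ 1764.3 → 1764

N ≈ 1764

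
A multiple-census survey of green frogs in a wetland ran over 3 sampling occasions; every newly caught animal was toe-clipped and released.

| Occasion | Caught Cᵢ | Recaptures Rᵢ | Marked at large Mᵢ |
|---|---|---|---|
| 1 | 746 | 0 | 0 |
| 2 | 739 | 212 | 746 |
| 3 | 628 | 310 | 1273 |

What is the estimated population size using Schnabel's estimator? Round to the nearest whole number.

N ≈ 2588

Σ MᵢCᵢ = 0·746 + 746·739 + 1273·628 = 0 + 551294 + 799444 = 1350738
Σ Rᵢ = 0 + 212 + 310 = 522
N̂ = 1350738 / 522 ≈ 2587.6 → 2588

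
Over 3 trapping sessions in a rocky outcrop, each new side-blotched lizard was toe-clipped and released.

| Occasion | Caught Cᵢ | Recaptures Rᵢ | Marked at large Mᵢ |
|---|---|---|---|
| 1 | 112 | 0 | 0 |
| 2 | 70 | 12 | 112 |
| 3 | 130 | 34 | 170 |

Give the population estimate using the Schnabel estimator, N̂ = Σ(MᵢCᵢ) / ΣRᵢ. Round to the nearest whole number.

Σ MᵢCᵢ = 0·112 + 112·70 + 170·130 = 0 + 7840 + 22100 = 29940
Σ Rᵢ = 0 + 12 + 34 = 46
N̂ = 29940 / 46 ≈ 650.9 → 651

N ≈ 651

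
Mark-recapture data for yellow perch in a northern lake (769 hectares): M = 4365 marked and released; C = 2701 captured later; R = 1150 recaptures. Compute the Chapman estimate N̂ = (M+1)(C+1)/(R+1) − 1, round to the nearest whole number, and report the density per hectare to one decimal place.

N̂ = 4366·2702/1151 − 1 = 11796932/1151 − 1 ≈ 10248.3 → 10248
Density = N̂ / area = 10248 / 769 ≈ 13.33 → 13.3 per hectare

density ≈ 13.3 yellow perch per hectare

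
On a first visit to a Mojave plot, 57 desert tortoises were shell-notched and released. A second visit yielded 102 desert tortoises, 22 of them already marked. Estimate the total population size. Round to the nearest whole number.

The marked fraction in the recapture sample should equal the marked fraction in the population: 22/102 = 57/N.
N = (57 × 102) / 22 = 5814 / 22 ≈ 264.3 → 264

N ≈ 264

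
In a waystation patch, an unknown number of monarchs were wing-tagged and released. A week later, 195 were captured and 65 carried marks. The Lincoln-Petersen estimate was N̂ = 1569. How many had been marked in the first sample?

M = 523

From N = M·C/R: M = N·R / C = 1569·65 / 195 = 101985 / 195 = 523.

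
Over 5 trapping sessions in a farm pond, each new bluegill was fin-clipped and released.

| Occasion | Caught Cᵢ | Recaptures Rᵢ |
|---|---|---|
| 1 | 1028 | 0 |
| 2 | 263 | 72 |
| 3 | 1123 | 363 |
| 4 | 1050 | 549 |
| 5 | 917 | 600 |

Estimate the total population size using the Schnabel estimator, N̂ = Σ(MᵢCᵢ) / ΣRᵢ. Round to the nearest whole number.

N ≈ 3782

Marked at large before each occasion: Mᵢ = Σⱼ<ᵢ (Cⱼ − Rⱼ) → M1=0, M2=1028, M3=1219, M4=1979, M5=2480
Σ MᵢCᵢ = 0·1028 + 1028·263 + 1219·1123 + 1979·1050 + 2480·917 = 0 + 270364 + 1368937 + 2077950 + 2274160 = 5991411
Σ Rᵢ = 0 + 72 + 363 + 549 + 600 = 1584
N̂ = 5991411 / 1584 ≈ 3782.46 → 3782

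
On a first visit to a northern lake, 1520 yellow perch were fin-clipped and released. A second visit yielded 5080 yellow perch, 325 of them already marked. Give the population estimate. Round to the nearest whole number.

N ≈ 23,759

If marked individuals mix randomly, R/C ≈ M/N, giving N ≈ M·C/R.
N = (1520 × 5080) / 325 = 7721600 / 325 ≈ 23758.8 → 23759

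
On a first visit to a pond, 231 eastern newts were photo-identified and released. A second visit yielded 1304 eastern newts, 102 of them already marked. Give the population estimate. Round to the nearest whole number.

N ≈ 2953

N = (231 × 1304) / 102 = 301224 / 102 ≈ 2953.2 → 2953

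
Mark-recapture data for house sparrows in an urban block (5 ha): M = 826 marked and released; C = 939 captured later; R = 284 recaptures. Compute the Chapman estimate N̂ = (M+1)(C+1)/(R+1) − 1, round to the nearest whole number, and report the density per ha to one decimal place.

N̂ = 827·940/285 − 1 = 777380/285 − 1 ≈ 2726.6 → 2727
Density = N̂ / area = 2727 / 5 ≈ 545.40 → 545.4 per ha

density ≈ 545.4 house sparrows per ha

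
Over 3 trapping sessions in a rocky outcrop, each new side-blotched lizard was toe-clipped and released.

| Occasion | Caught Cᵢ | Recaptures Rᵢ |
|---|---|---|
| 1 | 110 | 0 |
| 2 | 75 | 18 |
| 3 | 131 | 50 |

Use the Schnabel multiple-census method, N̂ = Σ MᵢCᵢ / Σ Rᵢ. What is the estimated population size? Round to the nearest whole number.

Marked at large before each occasion: Mᵢ = Σⱼ<ᵢ (Cⱼ − Rⱼ) → M1=0, M2=110, M3=167
Σ MᵢCᵢ = 0·110 + 110·75 + 167·131 = 0 + 8250 + 21877 = 30127
Σ Rᵢ = 0 + 18 + 50 = 68
N̂ = 30127 / 68 ≈ 443.0 → 443

N ≈ 443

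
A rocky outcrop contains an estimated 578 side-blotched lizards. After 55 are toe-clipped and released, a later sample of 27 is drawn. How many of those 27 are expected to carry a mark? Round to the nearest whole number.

expected recaptures ≈ 3

The marked fraction of the population is 55/578, so in a sample of 27 expect C·(M/N) marked.
E[R] = 55 × 27 / 578 = 1485 / 578 ≈ 2.6 → 3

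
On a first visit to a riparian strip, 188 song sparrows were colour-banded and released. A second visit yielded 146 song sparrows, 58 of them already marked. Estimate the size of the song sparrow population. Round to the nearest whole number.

N ≈ 473

N = (188 × 146) / 58 = 27448 / 58 ≈ 473.2 → 473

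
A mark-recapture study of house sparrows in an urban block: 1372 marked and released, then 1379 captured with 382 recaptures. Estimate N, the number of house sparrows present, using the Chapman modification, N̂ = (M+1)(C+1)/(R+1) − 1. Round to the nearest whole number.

N ≈ 4946

N̂ = (1372+1)(1379+1)/(382+1) − 1 = 1373·1380/383 − 1
= 1894740/383 − 1 ≈ 4947.1 − 1 ≈ 4946.1 → 4946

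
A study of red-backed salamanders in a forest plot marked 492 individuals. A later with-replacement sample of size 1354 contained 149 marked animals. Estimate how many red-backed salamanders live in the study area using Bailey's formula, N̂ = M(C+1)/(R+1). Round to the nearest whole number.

N ≈ 4444

N̂ = 492·(1354+1)/(149+1) = 492·1355/150 = 666660/150 ≈ 4444.4 → 4444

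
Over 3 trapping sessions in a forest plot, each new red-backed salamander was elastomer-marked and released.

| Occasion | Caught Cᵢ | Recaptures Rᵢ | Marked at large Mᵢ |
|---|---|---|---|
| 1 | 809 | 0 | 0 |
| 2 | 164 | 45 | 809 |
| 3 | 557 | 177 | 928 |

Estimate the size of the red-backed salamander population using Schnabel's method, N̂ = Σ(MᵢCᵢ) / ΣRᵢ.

N = 2926

Σ MᵢCᵢ = 0·809 + 809·164 + 928·557 = 0 + 132676 + 516896 = 649572
Σ Rᵢ = 0 + 45 + 177 = 222
N̂ = 649572 / 222 = 2926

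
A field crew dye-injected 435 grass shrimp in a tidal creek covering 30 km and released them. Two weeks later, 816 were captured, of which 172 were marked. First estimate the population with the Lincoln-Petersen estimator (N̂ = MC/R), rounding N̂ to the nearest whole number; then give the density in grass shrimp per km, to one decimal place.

density ≈ 68.8 grass shrimp per km

N̂ = 435·816/172 = 354960/172 ≈ 2063.7 → 2064
Density = N̂ / area = 2064 / 30 ≈ 68.80 → 68.8 per km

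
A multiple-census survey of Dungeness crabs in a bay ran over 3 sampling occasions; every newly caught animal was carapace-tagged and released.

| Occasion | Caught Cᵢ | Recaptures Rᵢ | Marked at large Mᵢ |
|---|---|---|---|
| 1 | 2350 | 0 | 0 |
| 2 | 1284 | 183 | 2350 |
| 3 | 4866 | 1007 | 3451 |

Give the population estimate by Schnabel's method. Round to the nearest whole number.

Σ MᵢCᵢ = 0·2350 + 2350·1284 + 3451·4866 = 0 + 3017400 + 16792566 = 19809966
Σ Rᵢ = 0 + 183 + 1007 = 1190
N̂ = 19809966 / 1190 ≈ 16647.0 → 16647

N ≈ 16,647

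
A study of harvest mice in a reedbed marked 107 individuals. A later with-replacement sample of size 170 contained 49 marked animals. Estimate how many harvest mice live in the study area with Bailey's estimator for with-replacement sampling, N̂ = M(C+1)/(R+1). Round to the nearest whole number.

N ≈ 366

N̂ = 107·(170+1)/(49+1) = 107·171/50 = 18297/50 ≈ 365.9 → 366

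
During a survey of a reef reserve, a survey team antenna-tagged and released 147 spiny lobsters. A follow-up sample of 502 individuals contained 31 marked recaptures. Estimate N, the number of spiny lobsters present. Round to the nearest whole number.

N = (147 × 502) / 31 = 73794 / 31 ≈ 2380.45 → 2380

N ≈ 2380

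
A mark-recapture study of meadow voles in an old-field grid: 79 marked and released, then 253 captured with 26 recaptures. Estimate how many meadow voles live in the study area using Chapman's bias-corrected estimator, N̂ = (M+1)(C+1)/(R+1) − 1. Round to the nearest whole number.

N̂ = (79+1)(253+1)/(26+1) − 1 = 80·254/27 − 1
= 20320/27 − 1 ≈ 752.6 − 1 ≈ 751.6 → 752

N ≈ 752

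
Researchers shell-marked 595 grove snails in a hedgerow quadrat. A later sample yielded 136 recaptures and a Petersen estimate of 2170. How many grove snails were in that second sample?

From N = M·C/R: C = N·R / M = 2170·136 / 595 = 295120 / 595 = 496.

C = 496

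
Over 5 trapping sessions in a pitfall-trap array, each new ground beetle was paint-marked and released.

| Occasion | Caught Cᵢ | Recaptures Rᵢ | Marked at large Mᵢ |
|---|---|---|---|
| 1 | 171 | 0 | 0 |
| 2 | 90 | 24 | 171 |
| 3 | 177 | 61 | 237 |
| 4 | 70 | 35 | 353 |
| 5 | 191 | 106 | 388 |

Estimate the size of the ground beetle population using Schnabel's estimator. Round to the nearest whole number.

Σ MᵢCᵢ = 0·171 + 171·90 + 237·177 + 353·70 + 388·191 = 0 + 15390 + 41949 + 24710 + 74108 = 156157
Σ Rᵢ = 0 + 24 + 61 + 35 + 106 = 226
N̂ = 156157 / 226 ≈ 691.0 → 691

N ≈ 691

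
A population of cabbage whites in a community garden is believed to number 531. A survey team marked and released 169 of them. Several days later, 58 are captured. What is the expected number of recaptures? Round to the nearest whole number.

expected recaptures ≈ 18

The marked fraction of the population is 169/531, so in a sample of 58 expect C·(M/N) marked.
E[R] = 169 × 58 / 531 = 9802 / 531 ≈ 18.46 → 18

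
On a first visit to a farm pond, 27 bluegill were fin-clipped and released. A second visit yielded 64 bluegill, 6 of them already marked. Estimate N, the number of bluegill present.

Lincoln-Petersen assumes M/N = R/C, so N = M·C / R.
N = (27 × 64) / 6 = 1728 / 6 = 288

N = 288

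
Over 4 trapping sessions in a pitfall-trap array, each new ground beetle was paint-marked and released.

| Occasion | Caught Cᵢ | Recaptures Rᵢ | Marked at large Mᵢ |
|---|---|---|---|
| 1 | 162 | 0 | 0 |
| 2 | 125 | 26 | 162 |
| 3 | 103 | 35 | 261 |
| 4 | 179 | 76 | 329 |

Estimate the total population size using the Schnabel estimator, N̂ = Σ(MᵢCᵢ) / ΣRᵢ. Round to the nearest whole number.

Σ MᵢCᵢ = 0·162 + 162·125 + 261·103 + 329·179 = 0 + 20250 + 26883 + 58891 = 106024
Σ Rᵢ = 0 + 26 + 35 + 76 = 137
N̂ = 106024 / 137 ≈ 773.9 → 774

N ≈ 774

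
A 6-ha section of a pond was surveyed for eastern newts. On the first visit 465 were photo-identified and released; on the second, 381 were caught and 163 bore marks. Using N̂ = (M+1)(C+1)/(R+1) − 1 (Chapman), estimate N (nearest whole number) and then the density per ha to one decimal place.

density ≈ 180.7 eastern newts per ha

N̂ = 466·382/164 − 1 = 178012/164 − 1 ≈ 1084.4 → 1084
Density = N̂ / area = 1084 / 6 ≈ 180.67 → 180.7 per ha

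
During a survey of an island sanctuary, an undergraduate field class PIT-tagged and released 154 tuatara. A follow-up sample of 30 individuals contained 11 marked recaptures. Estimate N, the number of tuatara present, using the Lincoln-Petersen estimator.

N = 420

The marked fraction in the recapture sample should equal the marked fraction in the population: 11/30 = 154/N.
N = (154 × 30) / 11 = 4620 / 11 = 420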